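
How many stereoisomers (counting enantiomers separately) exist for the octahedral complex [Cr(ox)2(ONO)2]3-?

In an octahedral complex each vertex has one trans partner and four cis neighbours.
Each ox is bidentate and must span two cis positions.
The distinct arrangements are (2 in all): ONO trans; ONO cis (chiral).
One of these lacks any improper symmetry element and so occurs as an enantiomeric pair, giving 2 + 1 = 3 stereoisomers in total.

3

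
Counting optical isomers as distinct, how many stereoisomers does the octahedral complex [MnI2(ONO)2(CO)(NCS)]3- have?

An octahedron has six vertices in three trans pairs; every non-trans pair is cis.
The distinct arrangements are (6 in all): I cis, ONO trans; I cis, ONO cis (3 arrangements, 2 chiral); I trans, ONO trans; I trans, ONO cis.
Of these, 2 lack any improper symmetry element and so occur as enantiomeric pairs, giving 6 + 2 = 8 stereoisomers in total.

8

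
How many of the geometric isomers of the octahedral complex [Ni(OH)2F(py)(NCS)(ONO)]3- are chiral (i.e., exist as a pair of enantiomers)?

An octahedron has six vertices in three trans pairs; every non-trans pair is cis.
Systematic enumeration (placing each ligand type in turn and discarding arrangements equivalent by rotation or reflection) gives 9 geometric isomers.
Of these, 6 lack any improper symmetry element and so occur as enantiomeric pairs, giving 9 + 6 = 15 stereoisomers in total.

6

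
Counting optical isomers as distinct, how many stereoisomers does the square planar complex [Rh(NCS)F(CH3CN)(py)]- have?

3

A square has two trans pairs of vertices; adjacent vertices are cis.
Systematic placement gives 3 geometric isomers: (CH3CN/NCS trans, F/py trans); (CH3CN/py trans, F/NCS trans); (CH3CN/F trans, NCS/py trans).
Each arrangement has an internal mirror plane or centre of symmetry, so none is chiral.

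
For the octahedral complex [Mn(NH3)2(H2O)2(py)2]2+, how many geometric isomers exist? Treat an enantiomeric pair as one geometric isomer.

There are 5 geometric isomers: NH3 trans, H2O trans, py trans; NH3 cis, H2O trans, py cis; NH3 cis, H2O cis, py trans; NH3 cis, H2O cis, py cis (chiral); NH3 trans, H2O cis, py cis.

5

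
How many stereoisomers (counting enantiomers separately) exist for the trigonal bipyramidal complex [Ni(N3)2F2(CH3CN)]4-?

6

A trigonal bipyramid has two axial and three equatorial sites, which are chemically inequivalent.
Systematic enumeration (placing each ligand type in turn and discarding arrangements equivalent by rotation or reflection) gives 5 geometric isomers.
One of these lacks any improper symmetry element and so occurs as an enantiomeric pair, giving 5 + 1 = 6 stereoisomers in total.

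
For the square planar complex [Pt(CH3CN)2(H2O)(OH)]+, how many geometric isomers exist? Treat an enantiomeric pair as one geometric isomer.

In a square planar complex each vertex has one trans partner and two cis neighbours.
The distinct arrangements are (2 in all): CH3CN cis; CH3CN trans.

2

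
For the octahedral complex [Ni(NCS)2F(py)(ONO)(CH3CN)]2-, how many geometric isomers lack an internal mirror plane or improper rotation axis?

An octahedron has six vertices in three trans pairs; every non-trans pair is cis.
Exhaustive case analysis gives 9 geometric isomers.
Of these, 6 lack any improper symmetry element and so occur as enantiomeric pairs, giving 9 + 6 = 15 stereoisomers in total.

6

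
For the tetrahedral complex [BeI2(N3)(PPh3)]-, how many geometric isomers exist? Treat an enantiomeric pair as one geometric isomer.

Only one geometric arrangement is possible.

1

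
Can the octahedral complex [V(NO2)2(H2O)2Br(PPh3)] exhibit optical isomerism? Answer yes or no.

The six octahedral sites form three mutually perpendicular trans pairs.
There are 6 geometric isomers: NO2 cis, H2O cis (3 arrangements, 2 chiral); NO2 trans, H2O cis; NO2 cis, H2O trans; NO2 trans, H2O trans.
Of these, 2 lack any improper symmetry element and so occur as enantiomeric pairs, giving 6 + 2 = 8 stereoisomers in total.

yes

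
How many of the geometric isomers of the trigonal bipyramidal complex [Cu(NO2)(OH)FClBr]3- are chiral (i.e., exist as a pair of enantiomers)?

Placing the ligands in turn and identifying arrangements related by rotation or reflection leaves 10 distinct geometric isomers.
Of these, 10 lack any improper symmetry element and so occur as enantiomeric pairs, giving 10 + 10 = 20 stereoisomers in total.

10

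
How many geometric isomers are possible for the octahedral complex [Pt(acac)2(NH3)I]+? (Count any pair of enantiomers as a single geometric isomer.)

An octahedron has six vertices in three trans pairs; every non-trans pair is cis.
Each acac is bidentate and must span two cis positions.
The distinct arrangements are (2 in all): NH3 and I mutually trans; NH3 and I mutually cis (chiral).

2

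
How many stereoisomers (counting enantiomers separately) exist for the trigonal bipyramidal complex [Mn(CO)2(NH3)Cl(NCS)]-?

In a trigonal bipyramid the two axial positions differ from the three equatorial ones.
Placing the ligands in turn and identifying arrangements related by rotation or reflection leaves 7 distinct geometric isomers.
Of these, 3 lack any improper symmetry element and so occur as enantiomeric pairs, giving 7 + 3 = 10 stereoisomers in total.

10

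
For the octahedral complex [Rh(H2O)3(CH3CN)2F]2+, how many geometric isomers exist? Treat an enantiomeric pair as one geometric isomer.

The distinct arrangements are (3 in all): H2O mer, CH3CN trans; H2O mer, CH3CN cis; H2O fac, CH3CN cis.

3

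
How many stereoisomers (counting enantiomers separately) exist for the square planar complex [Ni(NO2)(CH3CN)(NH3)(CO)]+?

3

There are 3 geometric isomers: (CH3CN/NH3 trans, CO/NO2 trans); (CH3CN/NO2 trans, CO/NH3 trans); (CH3CN/CO trans, NH3/NO2 trans).
Each arrangement has an internal mirror plane or centre of symmetry, so none is chiral.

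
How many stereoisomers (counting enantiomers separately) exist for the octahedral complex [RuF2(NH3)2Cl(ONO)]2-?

8

An octahedron has six vertices in three trans pairs; every non-trans pair is cis.
Working through the distinct placements yields 6 geometric isomers: F cis, NH3 cis (3 arrangements, 2 chiral); F cis, NH3 trans; F trans, NH3 cis; F trans, NH3 trans.
Of these, 2 lack any improper symmetry element and so occur as enantiomeric pairs, giving 6 + 2 = 8 stereoisomers in total.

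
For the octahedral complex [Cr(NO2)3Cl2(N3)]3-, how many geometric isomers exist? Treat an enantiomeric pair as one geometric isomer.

3

The six octahedral sites form three mutually perpendicular trans pairs.
Systematic placement gives 3 geometric isomers: NO2 mer, Cl trans; NO2 mer, Cl cis; NO2 fac, Cl cis.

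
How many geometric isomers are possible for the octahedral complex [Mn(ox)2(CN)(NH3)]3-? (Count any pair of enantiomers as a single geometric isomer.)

2

In an octahedral complex each vertex has one trans partner and four cis neighbours.
Each ox is bidentate and must span two cis positions.
Working through the distinct placements yields 2 geometric isomers: CN and NH3 mutually trans; CN and NH3 mutually cis (chiral).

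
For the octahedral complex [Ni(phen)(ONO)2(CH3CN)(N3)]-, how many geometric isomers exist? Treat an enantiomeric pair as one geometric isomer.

An octahedron has six vertices in three trans pairs; every non-trans pair is cis.
Each phen is bidentate and must span two cis positions.
The distinct arrangements are (4 in all): ONO cis (3 arrangements, 2 chiral); ONO trans.

4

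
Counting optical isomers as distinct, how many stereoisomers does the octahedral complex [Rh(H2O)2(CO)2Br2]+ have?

An octahedron has six vertices in three trans pairs; every non-trans pair is cis.
The distinct arrangements are (5 in all): H2O trans, CO trans, Br trans; H2O cis, CO cis, Br trans; H2O trans, CO cis, Br cis; H2O cis, CO cis, Br cis (chiral); H2O cis, CO trans, Br cis.
One of these lacks any improper symmetry element and so occurs as an enantiomeric pair, giving 5 + 1 = 6 stereoisomers in total.

6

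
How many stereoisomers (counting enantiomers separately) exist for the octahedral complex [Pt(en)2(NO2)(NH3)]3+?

In an octahedral complex each vertex has one trans partner and four cis neighbours.
Each en is bidentate and must span two cis positions.
Working through the distinct placements yields 2 geometric isomers: NO2 and NH3 mutually trans; NO2 and NH3 mutually cis (chiral).
One of these lacks any improper symmetry element and so occurs as an enantiomeric pair, giving 2 + 1 = 3 stereoisomers in total.

3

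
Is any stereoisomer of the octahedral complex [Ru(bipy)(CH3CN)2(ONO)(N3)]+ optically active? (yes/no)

In an octahedral complex each vertex has one trans partner and four cis neighbours.
Each bipy is bidentate and must span two cis positions.
Working through the distinct placements yields 4 geometric isomers: CH3CN trans; CH3CN cis (3 arrangements, 2 chiral).
Of these, 2 lack any improper symmetry element and so occur as enantiomeric pairs, giving 4 + 2 = 6 stereoisomers in total.

yes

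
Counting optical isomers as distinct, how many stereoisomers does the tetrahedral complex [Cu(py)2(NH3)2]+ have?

1

All four vertices of a tetrahedron are equivalent and mutually adjacent, so cis/trans isomerism cannot arise.
Only one geometric arrangement is possible.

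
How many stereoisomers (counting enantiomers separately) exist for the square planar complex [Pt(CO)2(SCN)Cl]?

2

Working through the distinct placements yields 2 geometric isomers: CO cis; CO trans.
Each arrangement has an internal mirror plane or centre of symmetry, so none is chiral.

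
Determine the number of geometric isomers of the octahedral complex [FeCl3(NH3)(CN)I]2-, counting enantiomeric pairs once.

The six octahedral sites form three mutually perpendicular trans pairs.
Systematic placement gives 4 geometric isomers: Cl mer (3 arrangements); Cl fac (chiral).

4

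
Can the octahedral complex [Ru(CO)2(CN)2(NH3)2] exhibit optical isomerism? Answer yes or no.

In an octahedral complex each vertex has one trans partner and four cis neighbours.
There are 5 geometric isomers: CO trans, CN trans, NH3 trans; CO cis, CN trans, NH3 cis; CO cis, CN cis, NH3 trans; CO cis, CN cis, NH3 cis (chiral); CO trans, CN cis, NH3 cis.
One of these lacks any improper symmetry element and so occurs as an enantiomeric pair, giving 5 + 1 = 6 stereoisomers in total.

yes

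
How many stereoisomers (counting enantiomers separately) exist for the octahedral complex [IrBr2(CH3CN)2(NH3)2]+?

An octahedron has six vertices in three trans pairs; every non-trans pair is cis.
Working through the distinct placements yields 5 geometric isomers: Br trans, CH3CN trans, NH3 trans; Br trans, CH3CN cis, NH3 cis; Br cis, CH3CN cis, NH3 trans; Br cis, CH3CN cis, NH3 cis (chiral); Br cis, CH3CN trans, NH3 cis.
One of these lacks any improper symmetry element and so occurs as an enantiomeric pair, giving 5 + 1 = 6 stereoisomers in total.

6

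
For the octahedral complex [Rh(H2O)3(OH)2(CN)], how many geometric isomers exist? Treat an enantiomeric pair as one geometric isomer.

3

Working through the distinct placements yields 3 geometric isomers: H2O mer, OH trans; H2O fac, OH cis; H2O mer, OH cis.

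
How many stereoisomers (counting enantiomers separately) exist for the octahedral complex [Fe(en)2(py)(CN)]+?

In an octahedral complex each vertex has one trans partner and four cis neighbours.
Each en is bidentate and must span two cis positions.
Working through the distinct placements yields 2 geometric isomers: py and CN mutually cis (chiral); py and CN mutually trans.
One of these lacks any improper symmetry element and so occurs as an enantiomeric pair, giving 2 + 1 = 3 stereoisomers in total.

3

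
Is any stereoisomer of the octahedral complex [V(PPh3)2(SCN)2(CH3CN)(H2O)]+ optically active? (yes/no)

yes

The six octahedral sites form three mutually perpendicular trans pairs.
There are 6 geometric isomers: PPh3 trans, SCN trans; PPh3 cis, SCN cis (3 arrangements, 2 chiral); PPh3 cis, SCN trans; PPh3 trans, SCN cis.
Of these, 2 lack any improper symmetry element and so occur as enantiomeric pairs, giving 6 + 2 = 8 stereoisomers in total.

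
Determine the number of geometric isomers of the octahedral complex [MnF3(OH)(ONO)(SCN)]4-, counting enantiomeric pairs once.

The six octahedral sites form three mutually perpendicular trans pairs.
Systematic placement gives 4 geometric isomers: F mer (3 arrangements); F fac (chiral).

4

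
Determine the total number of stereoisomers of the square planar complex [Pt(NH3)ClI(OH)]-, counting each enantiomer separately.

In a square planar complex each vertex has one trans partner and two cis neighbours.
Working through the distinct placements yields 3 geometric isomers: (Cl/NH3 trans, I/OH trans); (Cl/OH trans, I/NH3 trans); (Cl/I trans, NH3/OH trans).
Each arrangement has an internal mirror plane or centre of symmetry, so none is chiral.

3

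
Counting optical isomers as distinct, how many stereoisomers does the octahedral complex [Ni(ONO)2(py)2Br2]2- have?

An octahedron has six vertices in three trans pairs; every non-trans pair is cis.
Systematic placement gives 5 geometric isomers: ONO trans, py trans, Br trans; ONO cis, py cis, Br trans; ONO cis, py trans, Br cis; ONO cis, py cis, Br cis (chiral); ONO trans, py cis, Br cis.
One of these lacks any improper symmetry element and so occurs as an enantiomeric pair, giving 5 + 1 = 6 stereoisomers in total.

6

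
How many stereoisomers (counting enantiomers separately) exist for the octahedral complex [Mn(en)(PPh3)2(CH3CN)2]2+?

An octahedron has six vertices in three trans pairs; every non-trans pair is cis.
Each en is bidentate and must span two cis positions.
There are 3 geometric isomers: PPh3 cis, CH3CN trans; PPh3 cis, CH3CN cis (chiral); PPh3 trans, CH3CN cis.
One of these lacks any improper symmetry element and so occurs as an enantiomeric pair, giving 3 + 1 = 4 stereoisomers in total.

4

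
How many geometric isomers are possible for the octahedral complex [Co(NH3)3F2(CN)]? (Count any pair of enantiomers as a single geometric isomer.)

Systematic placement gives 3 geometric isomers: NH3 mer, F cis; NH3 mer, F trans; NH3 fac, F cis.

3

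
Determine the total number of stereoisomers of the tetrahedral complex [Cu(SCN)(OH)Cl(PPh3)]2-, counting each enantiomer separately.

In a tetrahedral complex all four positions are equivalent and every pair of ligands is adjacent — there is no cis/trans distinction.
Only one geometric arrangement is possible; it has no improper symmetry element, so it exists as a pair of enantiomers (2 stereoisomers).

2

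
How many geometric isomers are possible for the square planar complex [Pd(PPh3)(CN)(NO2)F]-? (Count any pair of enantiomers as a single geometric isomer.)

3

A square has two trans pairs of vertices; adjacent vertices are cis.
Systematic placement gives 3 geometric isomers: (CN/NO2 trans, F/PPh3 trans); (CN/PPh3 trans, F/NO2 trans); (CN/F trans, NO2/PPh3 trans).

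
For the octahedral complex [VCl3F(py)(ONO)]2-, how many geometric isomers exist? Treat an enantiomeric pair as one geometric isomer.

In an octahedral complex each vertex has one trans partner and four cis neighbours.
Working through the distinct placements yields 4 geometric isomers: Cl mer (3 arrangements); Cl fac (chiral).

4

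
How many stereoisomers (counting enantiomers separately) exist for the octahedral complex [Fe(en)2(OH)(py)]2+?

3

An octahedron has six vertices in three trans pairs; every non-trans pair is cis.
Each en is bidentate and must span two cis positions.
Working through the distinct placements yields 2 geometric isomers: OH and py mutually cis (chiral); OH and py mutually trans.
One of these lacks any improper symmetry element and so occurs as an enantiomeric pair, giving 2 + 1 = 3 stereoisomers in total.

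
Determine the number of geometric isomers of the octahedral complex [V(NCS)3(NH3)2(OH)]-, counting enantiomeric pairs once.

3

An octahedron has six vertices in three trans pairs; every non-trans pair is cis.
The distinct arrangements are (3 in all): NCS mer, NH3 cis; NCS mer, NH3 trans; NCS fac, NH3 cis.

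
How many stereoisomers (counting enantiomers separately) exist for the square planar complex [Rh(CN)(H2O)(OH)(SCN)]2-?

3

In a square planar complex each vertex has one trans partner and two cis neighbours.
Working through the distinct placements yields 3 geometric isomers: (CN/OH trans, H2O/SCN trans); (CN/SCN trans, H2O/OH trans); (CN/H2O trans, OH/SCN trans).
Each arrangement has an internal mirror plane or centre of symmetry, so none is chiral.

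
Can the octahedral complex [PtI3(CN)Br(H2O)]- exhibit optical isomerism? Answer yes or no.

An octahedron has six vertices in three trans pairs; every non-trans pair is cis.
Systematic placement gives 4 geometric isomers: I mer (3 arrangements); I fac (chiral).
One of these lacks any improper symmetry element and so occurs as an enantiomeric pair, giving 4 + 1 = 5 stereoisomers in total.

yes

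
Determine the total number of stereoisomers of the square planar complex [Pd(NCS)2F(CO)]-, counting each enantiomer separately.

A square has two trans pairs of vertices; adjacent vertices are cis.
Working through the distinct placements yields 2 geometric isomers: NCS cis; NCS trans.
Each arrangement has an internal mirror plane or centre of symmetry, so none is chiral.

2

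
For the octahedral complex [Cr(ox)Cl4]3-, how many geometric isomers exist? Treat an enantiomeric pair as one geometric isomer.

Each ox is bidentate and must span two cis positions.
Only one geometric arrangement is possible.

1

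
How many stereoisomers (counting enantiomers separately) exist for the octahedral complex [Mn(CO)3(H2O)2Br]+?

3

In an octahedral complex each vertex has one trans partner and four cis neighbours.
Systematic placement gives 3 geometric isomers: CO mer, H2O trans; CO fac, H2O cis; CO mer, H2O cis.
Each arrangement has an internal mirror plane or centre of symmetry, so none is chiral.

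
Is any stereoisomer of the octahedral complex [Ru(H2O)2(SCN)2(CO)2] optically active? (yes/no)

In an octahedral complex each vertex has one trans partner and four cis neighbours.
There are 5 geometric isomers: H2O trans, SCN trans, CO trans; H2O cis, SCN cis, CO trans; H2O cis, SCN trans, CO cis; H2O cis, SCN cis, CO cis (chiral); H2O trans, SCN cis, CO cis.
One of these lacks any improper symmetry element and so occurs as an enantiomeric pair, giving 5 + 1 = 6 stereoisomers in total.

yes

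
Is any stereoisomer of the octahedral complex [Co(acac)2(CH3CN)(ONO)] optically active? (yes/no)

yes

The six octahedral sites form three mutually perpendicular trans pairs.
Each acac is bidentate and must span two cis positions.
Systematic placement gives 2 geometric isomers: CH3CN and ONO mutually trans; CH3CN and ONO mutually cis (chiral).
One of these lacks any improper symmetry element and so occurs as an enantiomeric pair, giving 2 + 1 = 3 stereoisomers in total.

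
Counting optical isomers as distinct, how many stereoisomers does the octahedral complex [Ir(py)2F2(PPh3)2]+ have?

6

The six octahedral sites form three mutually perpendicular trans pairs.
Working through the distinct placements yields 5 geometric isomers: py trans, F trans, PPh3 trans; py cis, F trans, PPh3 cis; py trans, F cis, PPh3 cis; py cis, F cis, PPh3 cis (chiral); py cis, F cis, PPh3 trans.
One of these lacks any improper symmetry element and so occurs as an enantiomeric pair, giving 5 + 1 = 6 stereoisomers in total.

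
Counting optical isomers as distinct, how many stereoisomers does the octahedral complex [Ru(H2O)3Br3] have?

2

There are 2 geometric isomers: H2O mer; H2O fac.
Each arrangement has an internal mirror plane or centre of symmetry, so none is chiral.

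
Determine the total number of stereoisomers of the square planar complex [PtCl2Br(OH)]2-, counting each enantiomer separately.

2

Working through the distinct placements yields 2 geometric isomers: Cl cis; Cl trans.
Each arrangement has an internal mirror plane or centre of symmetry, so none is chiral.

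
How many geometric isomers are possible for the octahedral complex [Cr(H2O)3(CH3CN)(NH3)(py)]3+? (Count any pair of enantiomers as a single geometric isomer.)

4

In an octahedral complex each vertex has one trans partner and four cis neighbours.
There are 4 geometric isomers: H2O mer (3 arrangements); H2O fac (chiral).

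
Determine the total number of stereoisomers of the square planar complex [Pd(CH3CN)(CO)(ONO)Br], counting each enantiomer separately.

3

A square has two trans pairs of vertices; adjacent vertices are cis.
There are 3 geometric isomers: (Br/CO trans, CH3CN/ONO trans); (Br/ONO trans, CH3CN/CO trans); (Br/CH3CN trans, CO/ONO trans).
Each arrangement has an internal mirror plane or centre of symmetry, so none is chiral.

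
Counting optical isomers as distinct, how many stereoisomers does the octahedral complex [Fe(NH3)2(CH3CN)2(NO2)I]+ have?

Working through the distinct placements yields 6 geometric isomers: NH3 cis, CH3CN trans; NH3 trans, CH3CN trans; NH3 cis, CH3CN cis (3 arrangements, 2 chiral); NH3 trans, CH3CN cis.
Of these, 2 lack any improper symmetry element and so occur as enantiomeric pairs, giving 6 + 2 = 8 stereoisomers in total.

8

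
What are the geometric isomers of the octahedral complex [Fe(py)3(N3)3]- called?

The six octahedral sites form three mutually perpendicular trans pairs.
The distinct arrangements are (2 in all): py mer; py fac.

fac and mer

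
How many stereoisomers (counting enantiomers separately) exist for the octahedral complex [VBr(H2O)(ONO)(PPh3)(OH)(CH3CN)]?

The six octahedral sites form three mutually perpendicular trans pairs.
Systematic enumeration (placing each ligand type in turn and discarding arrangements equivalent by rotation or reflection) gives 15 geometric isomers.
Of these, 15 lack any improper symmetry element and so occur as enantiomeric pairs, giving 15 + 15 = 30 stereoisomers in total.

30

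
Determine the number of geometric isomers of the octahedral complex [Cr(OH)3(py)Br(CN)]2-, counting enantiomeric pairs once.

4

There are 4 geometric isomers: OH mer (3 arrangements); OH fac (chiral).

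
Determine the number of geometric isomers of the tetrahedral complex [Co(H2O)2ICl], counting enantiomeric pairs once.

In a tetrahedral complex all four positions are equivalent and every pair of ligands is adjacent — there is no cis/trans distinction.
Only one geometric arrangement is possible.

1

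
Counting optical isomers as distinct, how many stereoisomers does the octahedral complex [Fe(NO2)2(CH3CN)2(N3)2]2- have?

The distinct arrangements are (5 in all): NO2 trans, CH3CN trans, N3 trans; NO2 cis, CH3CN trans, N3 cis; NO2 trans, CH3CN cis, N3 cis; NO2 cis, CH3CN cis, N3 cis (chiral); NO2 cis, CH3CN cis, N3 trans.
One of these lacks any improper symmetry element and so occurs as an enantiomeric pair, giving 5 + 1 = 6 stereoisomers in total.

6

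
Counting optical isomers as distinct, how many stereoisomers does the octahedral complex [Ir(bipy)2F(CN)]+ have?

3

Each bipy is bidentate and must span two cis positions.
Working through the distinct placements yields 2 geometric isomers: F and CN mutually trans; F and CN mutually cis (chiral).
One of these lacks any improper symmetry element and so occurs as an enantiomeric pair, giving 2 + 1 = 3 stereoisomers in total.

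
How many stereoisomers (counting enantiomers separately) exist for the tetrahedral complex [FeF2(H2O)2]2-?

All four vertices of a tetrahedron are equivalent and mutually adjacent, so cis/trans isomerism cannot arise.
Only one geometric arrangement is possible.

1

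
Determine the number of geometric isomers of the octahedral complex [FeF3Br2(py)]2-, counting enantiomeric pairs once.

The distinct arrangements are (3 in all): F mer, Br trans; F fac, Br cis; F mer, Br cis.

3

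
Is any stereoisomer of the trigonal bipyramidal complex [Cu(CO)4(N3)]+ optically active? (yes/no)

In a trigonal bipyramid the two axial positions differ from the three equatorial ones.
There are 2 geometric isomers: N3 equatorial; N3 axial.
Each arrangement has an internal mirror plane or centre of symmetry, so none is chiral.

no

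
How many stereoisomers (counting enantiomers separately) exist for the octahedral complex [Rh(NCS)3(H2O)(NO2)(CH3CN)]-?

5

In an octahedral complex each vertex has one trans partner and four cis neighbours.
Systematic placement gives 4 geometric isomers: NCS mer (3 arrangements); NCS fac (chiral).
One of these lacks any improper symmetry element and so occurs as an enantiomeric pair, giving 4 + 1 = 5 stereoisomers in total.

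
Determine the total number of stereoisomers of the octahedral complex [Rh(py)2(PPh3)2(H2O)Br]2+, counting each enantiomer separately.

Working through the distinct placements yields 6 geometric isomers: py trans, PPh3 trans; py cis, PPh3 cis (3 arrangements, 2 chiral); py trans, PPh3 cis; py cis, PPh3 trans.
Of these, 2 lack any improper symmetry element and so occur as enantiomeric pairs, giving 6 + 2 = 8 stereoisomers in total.

8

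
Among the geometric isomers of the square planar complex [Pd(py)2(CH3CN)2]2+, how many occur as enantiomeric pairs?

0

In a square planar complex each vertex has one trans partner and two cis neighbours.
Working through the distinct placements yields 2 geometric isomers: py cis; py trans.
Each arrangement has an internal mirror plane or centre of symmetry, so none is chiral.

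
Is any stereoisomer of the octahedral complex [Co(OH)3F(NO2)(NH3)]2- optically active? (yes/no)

yes

The six octahedral sites form three mutually perpendicular trans pairs.
The distinct arrangements are (4 in all): OH mer (3 arrangements); OH fac (chiral).
One of these lacks any improper symmetry element and so occurs as an enantiomeric pair, giving 4 + 1 = 5 stereoisomers in total.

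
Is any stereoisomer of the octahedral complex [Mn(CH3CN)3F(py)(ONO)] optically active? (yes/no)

The six octahedral sites form three mutually perpendicular trans pairs.
Systematic placement gives 4 geometric isomers: CH3CN mer (3 arrangements); CH3CN fac (chiral).
One of these lacks any improper symmetry element and so occurs as an enantiomeric pair, giving 4 + 1 = 5 stereoisomers in total.

yes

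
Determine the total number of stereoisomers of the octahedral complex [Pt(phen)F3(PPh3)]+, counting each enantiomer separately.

2

The six octahedral sites form three mutually perpendicular trans pairs.
Each phen is bidentate and must span two cis positions.
The distinct arrangements are (2 in all): F mer; F fac.
Each arrangement has an internal mirror plane or centre of symmetry, so none is chiral.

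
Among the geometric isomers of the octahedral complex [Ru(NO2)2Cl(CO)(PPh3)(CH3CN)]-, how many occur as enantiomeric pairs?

An octahedron has six vertices in three trans pairs; every non-trans pair is cis.
Placing the ligands in turn and identifying arrangements related by rotation or reflection leaves 9 distinct geometric isomers.
Of these, 6 lack any improper symmetry element and so occur as enantiomeric pairs, giving 9 + 6 = 15 stereoisomers in total.

6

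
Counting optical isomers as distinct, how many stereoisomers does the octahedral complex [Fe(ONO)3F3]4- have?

Working through the distinct placements yields 2 geometric isomers: ONO mer; ONO fac.
Each arrangement has an internal mirror plane or centre of symmetry, so none is chiral.

2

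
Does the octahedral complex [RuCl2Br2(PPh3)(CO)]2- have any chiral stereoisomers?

An octahedron has six vertices in three trans pairs; every non-trans pair is cis.
Working through the distinct placements yields 6 geometric isomers: Cl cis, Br trans; Cl trans, Br trans; Cl cis, Br cis (3 arrangements, 2 chiral); Cl trans, Br cis.
Of these, 2 lack any improper symmetry element and so occur as enantiomeric pairs, giving 6 + 2 = 8 stereoisomers in total.

yes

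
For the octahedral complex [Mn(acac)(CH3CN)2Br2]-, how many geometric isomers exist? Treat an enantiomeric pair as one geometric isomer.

An octahedron has six vertices in three trans pairs; every non-trans pair is cis.
Each acac is bidentate and must span two cis positions.
Systematic placement gives 3 geometric isomers: CH3CN cis, Br trans; CH3CN cis, Br cis (chiral); CH3CN trans, Br cis.

3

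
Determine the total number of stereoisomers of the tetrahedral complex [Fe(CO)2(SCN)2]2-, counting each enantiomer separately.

All four vertices of a tetrahedron are equivalent and mutually adjacent, so cis/trans isomerism cannot arise.
Only one geometric arrangement is possible.

1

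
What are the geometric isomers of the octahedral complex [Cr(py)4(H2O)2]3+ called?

cis and trans

Systematic placement gives 2 geometric isomers: H2O trans; H2O cis.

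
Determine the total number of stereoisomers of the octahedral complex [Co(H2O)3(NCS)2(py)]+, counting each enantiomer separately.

An octahedron has six vertices in three trans pairs; every non-trans pair is cis.
There are 3 geometric isomers: H2O mer, NCS cis; H2O mer, NCS trans; H2O fac, NCS cis.
Each arrangement has an internal mirror plane or centre of symmetry, so none is chiral.

3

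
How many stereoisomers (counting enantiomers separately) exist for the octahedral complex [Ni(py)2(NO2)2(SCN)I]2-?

The six octahedral sites form three mutually perpendicular trans pairs.
The distinct arrangements are (6 in all): py trans, NO2 cis; py cis, NO2 cis (3 arrangements, 2 chiral); py trans, NO2 trans; py cis, NO2 trans.
Of these, 2 lack any improper symmetry element and so occur as enantiomeric pairs, giving 6 + 2 = 8 stereoisomers in total.

8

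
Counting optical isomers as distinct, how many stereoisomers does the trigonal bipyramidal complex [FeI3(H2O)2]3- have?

The distinct arrangements are (3 in all): H2O both axial; H2O one axial, one equatorial; H2O both equatorial.
Each arrangement has an internal mirror plane or centre of symmetry, so none is chiral.

3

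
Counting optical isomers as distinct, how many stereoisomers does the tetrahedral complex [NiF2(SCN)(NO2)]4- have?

All four vertices of a tetrahedron are equivalent and mutually adjacent, so cis/trans isomerism cannot arise.
Only one geometric arrangement is possible.

1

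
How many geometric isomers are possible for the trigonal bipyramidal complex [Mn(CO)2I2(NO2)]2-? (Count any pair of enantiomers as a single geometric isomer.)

A trigonal bipyramid has two axial and three equatorial sites, which are chemically inequivalent.
Placing the ligands in turn and identifying arrangements related by rotation or reflection leaves 5 distinct geometric isomers.

5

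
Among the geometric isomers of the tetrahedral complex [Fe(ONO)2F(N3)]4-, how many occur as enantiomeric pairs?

0

In a tetrahedral complex all four positions are equivalent and every pair of ligands is adjacent — there is no cis/trans distinction.
Only one geometric arrangement is possible.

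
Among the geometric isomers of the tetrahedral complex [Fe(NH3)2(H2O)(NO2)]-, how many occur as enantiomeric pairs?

0

Only one geometric arrangement is possible.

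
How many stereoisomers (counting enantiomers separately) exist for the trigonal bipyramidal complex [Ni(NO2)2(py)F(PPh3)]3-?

Systematic enumeration (placing each ligand type in turn and discarding arrangements equivalent by rotation or reflection) gives 7 geometric isomers.
Of these, 3 lack any improper symmetry element and so occur as enantiomeric pairs, giving 7 + 3 = 10 stereoisomers in total.

10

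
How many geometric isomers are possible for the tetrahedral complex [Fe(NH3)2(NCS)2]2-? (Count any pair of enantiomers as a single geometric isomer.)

Only one geometric arrangement is possible.

1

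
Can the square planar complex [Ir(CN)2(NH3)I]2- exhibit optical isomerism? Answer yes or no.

no

Systematic placement gives 2 geometric isomers: CN cis; CN trans.
Each arrangement has an internal mirror plane or centre of symmetry, so none is chiral.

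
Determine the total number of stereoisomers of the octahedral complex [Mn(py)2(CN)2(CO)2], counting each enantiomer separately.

In an octahedral complex each vertex has one trans partner and four cis neighbours.
Systematic placement gives 5 geometric isomers: py trans, CN trans, CO trans; py cis, CN trans, CO cis; py trans, CN cis, CO cis; py cis, CN cis, CO cis (chiral); py cis, CN cis, CO trans.
One of these lacks any improper symmetry element and so occurs as an enantiomeric pair, giving 5 + 1 = 6 stereoisomers in total.

6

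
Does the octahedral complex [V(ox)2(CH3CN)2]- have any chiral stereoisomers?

yes

In an octahedral complex each vertex has one trans partner and four cis neighbours.
Each ox is bidentate and must span two cis positions.
Systematic placement gives 2 geometric isomers: CH3CN trans; CH3CN cis (chiral).
One of these lacks any improper symmetry element and so occurs as an enantiomeric pair, giving 2 + 1 = 3 stereoisomers in total.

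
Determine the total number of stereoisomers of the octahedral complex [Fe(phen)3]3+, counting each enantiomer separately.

2

An octahedron has six vertices in three trans pairs; every non-trans pair is cis.
Each phen is bidentate and must span two cis positions.
Only one geometric arrangement is possible; it has no improper symmetry element, so it exists as a pair of enantiomers (2 stereoisomers).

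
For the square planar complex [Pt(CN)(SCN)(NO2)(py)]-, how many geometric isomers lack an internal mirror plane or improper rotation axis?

In a square planar complex each vertex has one trans partner and two cis neighbours.
There are 3 geometric isomers: (CN/SCN trans, NO2/py trans); (CN/py trans, NO2/SCN trans); (CN/NO2 trans, SCN/py trans).
Each arrangement has an internal mirror plane or centre of symmetry, so none is chiral.

0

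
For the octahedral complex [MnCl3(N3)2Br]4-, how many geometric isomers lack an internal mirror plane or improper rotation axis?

An octahedron has six vertices in three trans pairs; every non-trans pair is cis.
There are 3 geometric isomers: Cl mer, N3 trans; Cl fac, N3 cis; Cl mer, N3 cis.
Each arrangement has an internal mirror plane or centre of symmetry, so none is chiral.

0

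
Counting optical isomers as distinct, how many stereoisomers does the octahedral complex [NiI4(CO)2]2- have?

2

An octahedron has six vertices in three trans pairs; every non-trans pair is cis.
There are 2 geometric isomers: CO trans; CO cis.
Each arrangement has an internal mirror plane or centre of symmetry, so none is chiral.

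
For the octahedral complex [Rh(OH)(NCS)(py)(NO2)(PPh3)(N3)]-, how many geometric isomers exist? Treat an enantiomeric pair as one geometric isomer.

15

An octahedron has six vertices in three trans pairs; every non-trans pair is cis.
Exhaustive case analysis gives 15 geometric isomers.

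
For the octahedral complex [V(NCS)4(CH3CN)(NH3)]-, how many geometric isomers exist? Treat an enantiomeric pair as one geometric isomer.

2

There are 2 geometric isomers: CH3CN and NH3 mutually cis; CH3CN and NH3 mutually trans.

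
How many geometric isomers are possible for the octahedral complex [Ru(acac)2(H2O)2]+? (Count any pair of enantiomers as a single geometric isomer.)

2

In an octahedral complex each vertex has one trans partner and four cis neighbours.
Each acac is bidentate and must span two cis positions.
Systematic placement gives 2 geometric isomers: H2O trans; H2O cis (chiral).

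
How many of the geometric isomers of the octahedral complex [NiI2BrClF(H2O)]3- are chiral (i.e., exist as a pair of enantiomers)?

The six octahedral sites form three mutually perpendicular trans pairs.
Systematic enumeration (placing each ligand type in turn and discarding arrangements equivalent by rotation or reflection) gives 9 geometric isomers.
Of these, 6 lack any improper symmetry element and so occur as enantiomeric pairs, giving 9 + 6 = 15 stereoisomers in total.

6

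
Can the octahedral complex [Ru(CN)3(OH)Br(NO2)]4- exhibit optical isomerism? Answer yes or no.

yes

There are 4 geometric isomers: CN mer (3 arrangements); CN fac (chiral).
One of these lacks any improper symmetry element and so occurs as an enantiomeric pair, giving 4 + 1 = 5 stereoisomers in total.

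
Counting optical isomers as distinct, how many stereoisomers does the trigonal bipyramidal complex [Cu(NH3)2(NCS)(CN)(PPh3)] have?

10

A trigonal bipyramid has two axial and three equatorial sites, which are chemically inequivalent.
Exhaustive case analysis gives 7 geometric isomers.
Of these, 3 lack any improper symmetry element and so occur as enantiomeric pairs, giving 7 + 3 = 10 stereoisomers in total.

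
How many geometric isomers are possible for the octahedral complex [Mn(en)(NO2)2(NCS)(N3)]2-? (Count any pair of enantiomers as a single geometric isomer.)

The six octahedral sites form three mutually perpendicular trans pairs.
Each en is bidentate and must span two cis positions.
Systematic placement gives 4 geometric isomers: NO2 cis (3 arrangements, 2 chiral); NO2 trans.

4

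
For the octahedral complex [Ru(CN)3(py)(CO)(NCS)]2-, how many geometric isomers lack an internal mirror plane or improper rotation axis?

There are 4 geometric isomers: CN mer (3 arrangements); CN fac (chiral).
One of these lacks any improper symmetry element and so occurs as an enantiomeric pair, giving 4 + 1 = 5 stereoisomers in total.

1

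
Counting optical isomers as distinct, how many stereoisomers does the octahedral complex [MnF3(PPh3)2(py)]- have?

3

There are 3 geometric isomers: F mer, PPh3 cis; F mer, PPh3 trans; F fac, PPh3 cis.
Each arrangement has an internal mirror plane or centre of symmetry, so none is chiral.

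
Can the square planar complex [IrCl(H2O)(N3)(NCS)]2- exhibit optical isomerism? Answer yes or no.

no

A square has two trans pairs of vertices; adjacent vertices are cis.
Working through the distinct placements yields 3 geometric isomers: (Cl/N3 trans, H2O/NCS trans); (Cl/NCS trans, H2O/N3 trans); (Cl/H2O trans, N3/NCS trans).
Each arrangement has an internal mirror plane or centre of symmetry, so none is chiral.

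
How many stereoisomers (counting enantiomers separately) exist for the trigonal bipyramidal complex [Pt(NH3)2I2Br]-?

6

A trigonal bipyramid has two axial and three equatorial sites, which are chemically inequivalent.
Placing the ligands in turn and identifying arrangements related by rotation or reflection leaves 5 distinct geometric isomers.
One of these lacks any improper symmetry element and so occurs as an enantiomeric pair, giving 5 + 1 = 6 stereoisomers in total.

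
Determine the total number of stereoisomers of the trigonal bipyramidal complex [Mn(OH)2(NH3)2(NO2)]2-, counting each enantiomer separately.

In a trigonal bipyramid the two axial positions differ from the three equatorial ones.
Exhaustive case analysis gives 5 geometric isomers.
One of these lacks any improper symmetry element and so occurs as an enantiomeric pair, giving 5 + 1 = 6 stereoisomers in total.

6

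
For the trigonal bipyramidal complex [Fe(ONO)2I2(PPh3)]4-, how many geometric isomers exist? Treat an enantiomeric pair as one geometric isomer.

In a trigonal bipyramid the two axial positions differ from the three equatorial ones.
Exhaustive case analysis gives 5 geometric isomers.

5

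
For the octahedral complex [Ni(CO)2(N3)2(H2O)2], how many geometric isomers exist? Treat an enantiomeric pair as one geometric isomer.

5

In an octahedral complex each vertex has one trans partner and four cis neighbours.
Working through the distinct placements yields 5 geometric isomers: CO trans, N3 trans, H2O trans; CO trans, N3 cis, H2O cis; CO cis, N3 trans, H2O cis; CO cis, N3 cis, H2O cis (chiral); CO cis, N3 cis, H2O trans.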